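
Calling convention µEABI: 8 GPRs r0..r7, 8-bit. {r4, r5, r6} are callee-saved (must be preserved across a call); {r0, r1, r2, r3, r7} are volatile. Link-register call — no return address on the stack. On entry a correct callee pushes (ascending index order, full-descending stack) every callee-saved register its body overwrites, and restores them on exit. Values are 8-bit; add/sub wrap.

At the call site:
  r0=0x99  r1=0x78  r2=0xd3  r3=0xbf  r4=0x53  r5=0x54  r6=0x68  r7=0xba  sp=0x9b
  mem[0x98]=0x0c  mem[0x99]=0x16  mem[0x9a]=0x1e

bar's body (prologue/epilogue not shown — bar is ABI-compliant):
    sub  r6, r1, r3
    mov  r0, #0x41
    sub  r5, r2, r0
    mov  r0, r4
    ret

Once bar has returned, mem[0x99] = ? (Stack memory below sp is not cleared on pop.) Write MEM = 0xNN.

MEM = 0x68

prologue: push r5 -> mem[0x9a]=0x54, sp=0x9a
prologue: push r6 -> mem[0x99]=0x68, sp=0x99
body[0] sub  r6, r1, r3 -> r6=0xb9
body[1] mov  r0, #0x41 -> r0=0x41
body[2] sub  r5, r2, r0 -> r5=0x92
body[3] mov  r0, r4 -> r0=0x53
epilogue: pop r6=0x68, sp=0x9a
epilogue: pop r5=0x54, sp=0x9b
prologue pushed ['r5', 'r6'] at ['0x9a', '0x99']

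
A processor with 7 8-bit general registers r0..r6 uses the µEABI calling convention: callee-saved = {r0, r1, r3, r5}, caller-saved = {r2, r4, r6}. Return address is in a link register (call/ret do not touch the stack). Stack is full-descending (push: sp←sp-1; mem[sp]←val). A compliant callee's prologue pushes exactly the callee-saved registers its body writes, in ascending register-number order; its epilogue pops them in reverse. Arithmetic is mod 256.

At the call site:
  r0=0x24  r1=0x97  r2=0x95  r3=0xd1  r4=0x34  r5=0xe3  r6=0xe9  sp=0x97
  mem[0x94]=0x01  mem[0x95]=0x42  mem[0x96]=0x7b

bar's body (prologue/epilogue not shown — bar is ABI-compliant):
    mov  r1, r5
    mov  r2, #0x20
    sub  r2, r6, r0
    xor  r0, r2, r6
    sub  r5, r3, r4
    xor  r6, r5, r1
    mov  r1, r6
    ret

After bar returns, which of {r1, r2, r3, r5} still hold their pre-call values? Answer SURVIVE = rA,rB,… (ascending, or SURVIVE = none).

SURVIVE = r1,r3,r5

prologue: push r0 -> mem[0x96]=0x24, sp=0x96
prologue: push r1 -> mem[0x95]=0x97, sp=0x95
prologue: push r5 -> mem[0x94]=0xe3, sp=0x94
body[0] mov  r1, r5 -> r1=0xe3
body[1] mov  r2, #0x20 -> r2=0x20
body[2] sub  r2, r6, r0 -> r2=0xc5
body[3] xor  r0, r2, r6 -> r0=0x2c
body[4] sub  r5, r3, r4 -> r5=0x9d
body[5] xor  r6, r5, r1 -> r6=0x7e
body[6] mov  r1, r6 -> r1=0x7e
epilogue: pop r5=0xe3, sp=0x95
epilogue: pop r1=0x97, sp=0x96
epilogue: pop r0=0x24, sp=0x97
r1: callee-saved, written=True
r2: caller-saved, written=True
r3: callee-saved, written=False
r5: callee-saved, written=True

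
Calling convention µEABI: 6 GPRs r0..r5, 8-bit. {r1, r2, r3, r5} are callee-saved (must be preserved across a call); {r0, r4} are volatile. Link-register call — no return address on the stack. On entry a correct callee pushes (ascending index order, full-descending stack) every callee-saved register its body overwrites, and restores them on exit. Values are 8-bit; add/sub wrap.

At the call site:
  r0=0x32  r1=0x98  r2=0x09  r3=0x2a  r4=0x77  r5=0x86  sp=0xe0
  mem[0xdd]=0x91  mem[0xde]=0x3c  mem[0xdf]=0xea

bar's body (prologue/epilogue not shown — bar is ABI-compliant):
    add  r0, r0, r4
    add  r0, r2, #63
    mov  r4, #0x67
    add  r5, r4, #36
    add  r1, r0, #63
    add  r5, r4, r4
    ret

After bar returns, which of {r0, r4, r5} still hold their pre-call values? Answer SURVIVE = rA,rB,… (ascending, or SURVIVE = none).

prologue: push r1 → mem[0xdf]=0x98, sp=0xdf
prologue: push r5 → mem[0xde]=0x86, sp=0xde
body[0] add  r0, r0, r4 → r0=0xa9
body[1] add  r0, r2, #63 → r0=0x48
body[2] mov  r4, #0x67 → r4=0x67
body[3] add  r5, r4, #36 → r5=0x8b
body[4] add  r1, r0, #63 → r1=0x87
body[5] add  r5, r4, r4 → r5=0xce
epilogue: pop r5=0x86, sp=0xdf
epilogue: pop r1=0x98, sp=0xe0
r0: caller-saved, written=True
r4: caller-saved, written=True
r5: callee-saved, written=True

SURVIVE = r5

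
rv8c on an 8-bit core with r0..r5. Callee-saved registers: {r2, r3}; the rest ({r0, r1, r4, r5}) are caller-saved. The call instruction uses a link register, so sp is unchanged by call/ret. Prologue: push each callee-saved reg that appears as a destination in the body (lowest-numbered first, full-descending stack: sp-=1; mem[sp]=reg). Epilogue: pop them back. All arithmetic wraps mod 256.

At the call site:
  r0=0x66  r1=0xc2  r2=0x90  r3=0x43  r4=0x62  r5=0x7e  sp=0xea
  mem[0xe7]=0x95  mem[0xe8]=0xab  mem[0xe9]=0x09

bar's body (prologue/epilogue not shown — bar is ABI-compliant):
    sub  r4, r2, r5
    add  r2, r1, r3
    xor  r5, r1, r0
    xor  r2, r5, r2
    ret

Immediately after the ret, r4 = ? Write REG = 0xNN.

REG = 0x12

prologue: push r2 -> mem[0xe9]=0x90, sp=0xe9
body[0] sub  r4, r2, r5 -> r4=0x12
body[1] add  r2, r1, r3 -> r2=0x05
body[2] xor  r5, r1, r0 -> r5=0xa4
body[3] xor  r2, r5, r2 -> r2=0xa1
epilogue: pop r2=0x90, sp=0xea
r4 is caller-saved -> body value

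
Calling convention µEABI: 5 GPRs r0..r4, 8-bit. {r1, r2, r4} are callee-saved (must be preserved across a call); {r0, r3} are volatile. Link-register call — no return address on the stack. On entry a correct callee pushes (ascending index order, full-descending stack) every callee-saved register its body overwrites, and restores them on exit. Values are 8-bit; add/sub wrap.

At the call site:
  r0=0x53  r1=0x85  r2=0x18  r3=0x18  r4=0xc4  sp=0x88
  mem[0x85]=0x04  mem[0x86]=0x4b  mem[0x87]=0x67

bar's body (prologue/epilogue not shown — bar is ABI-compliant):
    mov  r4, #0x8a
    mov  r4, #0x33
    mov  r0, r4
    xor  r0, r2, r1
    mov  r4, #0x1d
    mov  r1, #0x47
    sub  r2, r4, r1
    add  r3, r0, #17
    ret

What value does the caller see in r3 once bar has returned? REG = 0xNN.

prologue: push r1 -> mem[0x87]=0x85, sp=0x87
prologue: push r2 -> mem[0x86]=0x18, sp=0x86
prologue: push r4 -> mem[0x85]=0xc4, sp=0x85
body[0] mov  r4, #0x8a -> r4=0x8a
body[1] mov  r4, #0x33 -> r4=0x33
body[2] mov  r0, r4 -> r0=0x33
body[3] xor  r0, r2, r1 -> r0=0x9d
body[4] mov  r4, #0x1d -> r4=0x1d
body[5] mov  r1, #0x47 -> r1=0x47
body[6] sub  r2, r4, r1 -> r2=0xd6
body[7] add  r3, r0, #17 -> r3=0xae
epilogue: pop r4=0xc4, sp=0x86
epilogue: pop r2=0x18, sp=0x87
epilogue: pop r1=0x85, sp=0x88
r3 is caller-saved -> body value

REG = 0xae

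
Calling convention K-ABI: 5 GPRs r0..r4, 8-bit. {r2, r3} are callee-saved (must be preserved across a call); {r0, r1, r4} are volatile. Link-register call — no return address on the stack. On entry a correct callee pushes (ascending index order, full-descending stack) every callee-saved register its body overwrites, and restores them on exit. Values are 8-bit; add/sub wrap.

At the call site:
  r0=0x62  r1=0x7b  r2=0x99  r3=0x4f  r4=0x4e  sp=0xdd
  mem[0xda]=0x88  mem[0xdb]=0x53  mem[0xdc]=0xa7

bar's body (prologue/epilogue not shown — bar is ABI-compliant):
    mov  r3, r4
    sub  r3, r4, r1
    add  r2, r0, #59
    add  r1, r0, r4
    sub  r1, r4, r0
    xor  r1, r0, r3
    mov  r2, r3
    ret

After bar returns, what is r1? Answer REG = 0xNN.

REG = 0xb1

prologue: push r2 → mem[0xdc]=0x99, sp=0xdc
prologue: push r3 → mem[0xdb]=0x4f, sp=0xdb
body[0] mov  r3, r4 → r3=0x4e
body[1] sub  r3, r4, r1 → r3=0xd3
body[2] add  r2, r0, #59 → r2=0x9d
body[3] add  r1, r0, r4 → r1=0xb0
body[4] sub  r1, r4, r0 → r1=0xec
body[5] xor  r1, r0, r3 → r1=0xb1
body[6] mov  r2, r3 → r2=0xd3
epilogue: pop r3=0x4f, sp=0xdc
epilogue: pop r2=0x99, sp=0xdd
r1 is caller-saved → body value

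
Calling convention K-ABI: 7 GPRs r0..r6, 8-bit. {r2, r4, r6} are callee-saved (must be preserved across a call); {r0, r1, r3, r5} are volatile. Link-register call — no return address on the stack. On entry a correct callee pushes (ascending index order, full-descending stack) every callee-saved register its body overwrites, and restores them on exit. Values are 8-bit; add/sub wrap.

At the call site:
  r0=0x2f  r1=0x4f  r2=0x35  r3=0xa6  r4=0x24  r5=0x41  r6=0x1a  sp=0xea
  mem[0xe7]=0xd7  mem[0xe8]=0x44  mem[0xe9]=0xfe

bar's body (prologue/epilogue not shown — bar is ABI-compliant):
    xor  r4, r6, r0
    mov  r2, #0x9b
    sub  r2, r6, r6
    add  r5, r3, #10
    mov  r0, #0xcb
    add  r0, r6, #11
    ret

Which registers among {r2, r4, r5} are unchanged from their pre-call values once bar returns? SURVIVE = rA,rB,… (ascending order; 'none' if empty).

prologue: push r2 → mem[0xe9]=0x35, sp=0xe9
prologue: push r4 → mem[0xe8]=0x24, sp=0xe8
body[0] xor  r4, r6, r0 → r4=0x35
body[1] mov  r2, #0x9b → r2=0x9b
body[2] sub  r2, r6, r6 → r2=0x00
body[3] add  r5, r3, #10 → r5=0xb0
body[4] mov  r0, #0xcb → r0=0xcb
body[5] add  r0, r6, #11 → r0=0x25
epilogue: pop r4=0x24, sp=0xe9
epilogue: pop r2=0x35, sp=0xea
r2: callee-saved, written=True
r4: callee-saved, written=True
r5: caller-saved, written=True

SURVIVE = r2,r4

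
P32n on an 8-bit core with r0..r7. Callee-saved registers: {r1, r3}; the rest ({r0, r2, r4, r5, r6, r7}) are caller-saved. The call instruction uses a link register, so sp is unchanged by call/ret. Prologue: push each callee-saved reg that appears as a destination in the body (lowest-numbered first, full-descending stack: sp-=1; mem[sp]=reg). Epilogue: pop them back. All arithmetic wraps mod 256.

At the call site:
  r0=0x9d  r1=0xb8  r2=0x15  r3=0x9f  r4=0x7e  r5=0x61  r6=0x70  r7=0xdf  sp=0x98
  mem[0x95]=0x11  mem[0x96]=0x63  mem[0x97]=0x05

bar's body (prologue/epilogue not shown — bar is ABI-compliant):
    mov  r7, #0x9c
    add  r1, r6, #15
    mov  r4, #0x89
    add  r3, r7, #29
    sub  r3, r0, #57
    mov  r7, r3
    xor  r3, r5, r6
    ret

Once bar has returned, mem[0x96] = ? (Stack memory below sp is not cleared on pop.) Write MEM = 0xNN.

prologue: push r1 → mem[0x97]=0xb8, sp=0x97
prologue: push r3 → mem[0x96]=0x9f, sp=0x96
body[0] mov  r7, #0x9c → r7=0x9c
body[1] add  r1, r6, #15 → r1=0x7f
body[2] mov  r4, #0x89 → r4=0x89
body[3] add  r3, r7, #29 → r3=0xb9
body[4] sub  r3, r0, #57 → r3=0x64
body[5] mov  r7, r3 → r7=0x64
body[6] xor  r3, r5, r6 → r3=0x11
epilogue: pop r3=0x9f, sp=0x97
epilogue: pop r1=0xb8, sp=0x98
prologue pushed ['r1', 'r3'] at ['0x97', '0x96']

MEM = 0x9f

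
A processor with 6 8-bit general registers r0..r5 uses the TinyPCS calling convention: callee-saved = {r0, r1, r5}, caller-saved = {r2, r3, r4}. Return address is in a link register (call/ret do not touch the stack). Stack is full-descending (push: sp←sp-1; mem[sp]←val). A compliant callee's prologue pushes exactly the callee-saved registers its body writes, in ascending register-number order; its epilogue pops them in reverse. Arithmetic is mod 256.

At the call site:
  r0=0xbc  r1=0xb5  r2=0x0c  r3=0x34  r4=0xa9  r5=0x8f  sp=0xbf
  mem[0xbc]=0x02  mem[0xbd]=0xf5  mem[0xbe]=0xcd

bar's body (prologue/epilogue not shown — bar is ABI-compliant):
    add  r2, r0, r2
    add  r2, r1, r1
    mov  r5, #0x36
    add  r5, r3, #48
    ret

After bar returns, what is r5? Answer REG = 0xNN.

REG = 0x8f

prologue: push r5 → mem[0xbe]=0x8f, sp=0xbe
body[0] add  r2, r0, r2 → r2=0xc8
body[1] add  r2, r1, r1 → r2=0x6a
body[2] mov  r5, #0x36 → r5=0x36
body[3] add  r5, r3, #48 → r5=0x64
epilogue: pop r5=0x8f, sp=0xbf
r5 is callee-saved → restored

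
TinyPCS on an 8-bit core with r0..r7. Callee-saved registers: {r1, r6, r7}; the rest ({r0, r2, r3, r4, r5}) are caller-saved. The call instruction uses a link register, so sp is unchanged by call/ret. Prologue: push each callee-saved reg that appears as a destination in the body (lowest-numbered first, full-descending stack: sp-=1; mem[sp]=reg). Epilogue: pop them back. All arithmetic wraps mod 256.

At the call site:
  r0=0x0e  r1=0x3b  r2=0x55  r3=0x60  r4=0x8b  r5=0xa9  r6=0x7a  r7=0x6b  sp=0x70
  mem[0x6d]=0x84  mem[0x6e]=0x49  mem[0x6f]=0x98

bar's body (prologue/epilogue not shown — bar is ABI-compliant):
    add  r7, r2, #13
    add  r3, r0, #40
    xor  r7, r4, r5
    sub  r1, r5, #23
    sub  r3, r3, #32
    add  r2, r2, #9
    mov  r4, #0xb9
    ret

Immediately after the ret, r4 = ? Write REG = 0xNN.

REG = 0xb9

prologue: push r1 -> mem[0x6f]=0x3b, sp=0x6f
prologue: push r7 -> mem[0x6e]=0x6b, sp=0x6e
body[0] add  r7, r2, #13 -> r7=0x62
body[1] add  r3, r0, #40 -> r3=0x36
body[2] xor  r7, r4, r5 -> r7=0x22
body[3] sub  r1, r5, #23 -> r1=0x92
body[4] sub  r3, r3, #32 -> r3=0x16
body[5] add  r2, r2, #9 -> r2=0x5e
body[6] mov  r4, #0xb9 -> r4=0xb9
epilogue: pop r7=0x6b, sp=0x6f
epilogue: pop r1=0x3b, sp=0x70
r4 is caller-saved -> body value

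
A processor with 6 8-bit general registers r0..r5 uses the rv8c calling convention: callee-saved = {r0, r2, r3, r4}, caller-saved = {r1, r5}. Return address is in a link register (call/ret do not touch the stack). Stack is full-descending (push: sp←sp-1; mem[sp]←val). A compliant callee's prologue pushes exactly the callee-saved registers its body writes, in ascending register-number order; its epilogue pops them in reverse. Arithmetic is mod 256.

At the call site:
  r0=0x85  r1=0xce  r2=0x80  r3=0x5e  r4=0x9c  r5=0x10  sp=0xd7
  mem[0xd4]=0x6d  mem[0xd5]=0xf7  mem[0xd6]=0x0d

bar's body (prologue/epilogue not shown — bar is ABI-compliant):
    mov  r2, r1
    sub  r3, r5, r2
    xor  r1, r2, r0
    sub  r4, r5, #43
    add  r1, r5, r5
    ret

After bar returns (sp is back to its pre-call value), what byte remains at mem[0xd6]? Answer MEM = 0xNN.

prologue: push r2 → mem[0xd6]=0x80, sp=0xd6
prologue: push r3 → mem[0xd5]=0x5e, sp=0xd5
prologue: push r4 → mem[0xd4]=0x9c, sp=0xd4
body[0] mov  r2, r1 → r2=0xce
body[1] sub  r3, r5, r2 → r3=0x42
body[2] xor  r1, r2, r0 → r1=0x4b
body[3] sub  r4, r5, #43 → r4=0xe5
body[4] add  r1, r5, r5 → r1=0x20
epilogue: pop r4=0x9c, sp=0xd5
epilogue: pop r3=0x5e, sp=0xd6
epilogue: pop r2=0x80, sp=0xd7
prologue pushed ['r2', 'r3', 'r4'] at ['0xd6', '0xd5', '0xd4']

MEM = 0x80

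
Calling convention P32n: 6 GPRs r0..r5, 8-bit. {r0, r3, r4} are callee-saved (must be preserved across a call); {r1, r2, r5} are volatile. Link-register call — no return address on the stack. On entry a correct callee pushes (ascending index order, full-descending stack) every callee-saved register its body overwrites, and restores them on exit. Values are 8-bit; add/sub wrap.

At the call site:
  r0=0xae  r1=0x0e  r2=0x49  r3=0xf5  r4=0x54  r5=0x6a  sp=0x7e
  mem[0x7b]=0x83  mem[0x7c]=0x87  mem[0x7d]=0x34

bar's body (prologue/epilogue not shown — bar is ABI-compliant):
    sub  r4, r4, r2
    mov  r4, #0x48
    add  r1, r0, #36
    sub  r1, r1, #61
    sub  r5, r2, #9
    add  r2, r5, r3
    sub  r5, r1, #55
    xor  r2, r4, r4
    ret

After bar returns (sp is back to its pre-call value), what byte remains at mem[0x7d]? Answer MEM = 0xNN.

prologue: push r4 → mem[0x7d]=0x54, sp=0x7d
body[0] sub  r4, r4, r2 → r4=0x0b
body[1] mov  r4, #0x48 → r4=0x48
body[2] add  r1, r0, #36 → r1=0xd2
body[3] sub  r1, r1, #61 → r1=0x95
body[4] sub  r5, r2, #9 → r5=0x40
body[5] add  r2, r5, r3 → r2=0x35
body[6] sub  r5, r1, #55 → r5=0x5e
body[7] xor  r2, r4, r4 → r2=0x00
epilogue: pop r4=0x54, sp=0x7e
prologue pushed ['r4'] at ['0x7d']

MEM = 0x54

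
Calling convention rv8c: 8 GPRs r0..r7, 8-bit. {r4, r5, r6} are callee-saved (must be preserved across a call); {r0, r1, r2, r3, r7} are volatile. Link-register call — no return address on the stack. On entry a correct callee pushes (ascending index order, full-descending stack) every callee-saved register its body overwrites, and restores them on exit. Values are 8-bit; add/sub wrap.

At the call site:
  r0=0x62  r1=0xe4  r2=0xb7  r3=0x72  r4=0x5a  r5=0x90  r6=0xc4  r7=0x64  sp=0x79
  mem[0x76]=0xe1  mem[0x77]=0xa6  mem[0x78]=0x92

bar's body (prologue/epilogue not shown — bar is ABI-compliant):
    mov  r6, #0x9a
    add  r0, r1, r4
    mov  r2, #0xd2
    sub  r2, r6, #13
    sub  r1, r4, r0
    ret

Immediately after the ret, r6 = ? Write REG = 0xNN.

REG = 0xc4

prologue: push r6 → mem[0x78]=0xc4, sp=0x78
body[0] mov  r6, #0x9a → r6=0x9a
body[1] add  r0, r1, r4 → r0=0x3e
body[2] mov  r2, #0xd2 → r2=0xd2
body[3] sub  r2, r6, #13 → r2=0x8d
body[4] sub  r1, r4, r0 → r1=0x1c
epilogue: pop r6=0xc4, sp=0x79
r6 is callee-saved → restored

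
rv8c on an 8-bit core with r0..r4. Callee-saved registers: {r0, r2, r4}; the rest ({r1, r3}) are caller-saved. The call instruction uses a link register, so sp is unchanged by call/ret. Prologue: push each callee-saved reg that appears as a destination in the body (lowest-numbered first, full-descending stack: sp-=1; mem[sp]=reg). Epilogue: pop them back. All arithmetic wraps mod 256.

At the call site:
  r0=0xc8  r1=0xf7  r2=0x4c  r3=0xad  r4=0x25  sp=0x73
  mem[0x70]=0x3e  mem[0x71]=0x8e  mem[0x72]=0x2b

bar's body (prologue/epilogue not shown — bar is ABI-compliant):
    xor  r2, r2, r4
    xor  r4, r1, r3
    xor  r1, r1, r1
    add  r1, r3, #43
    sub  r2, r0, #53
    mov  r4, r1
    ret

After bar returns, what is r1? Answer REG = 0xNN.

REG = 0xd8

prologue: push r2 → mem[0x72]=0x4c, sp=0x72
prologue: push r4 → mem[0x71]=0x25, sp=0x71
body[0] xor  r2, r2, r4 → r2=0x69
body[1] xor  r4, r1, r3 → r4=0x5a
body[2] xor  r1, r1, r1 → r1=0x00
body[3] add  r1, r3, #43 → r1=0xd8
body[4] sub  r2, r0, #53 → r2=0x93
body[5] mov  r4, r1 → r4=0xd8
epilogue: pop r4=0x25, sp=0x72
epilogue: pop r2=0x4c, sp=0x73
r1 is caller-saved → body value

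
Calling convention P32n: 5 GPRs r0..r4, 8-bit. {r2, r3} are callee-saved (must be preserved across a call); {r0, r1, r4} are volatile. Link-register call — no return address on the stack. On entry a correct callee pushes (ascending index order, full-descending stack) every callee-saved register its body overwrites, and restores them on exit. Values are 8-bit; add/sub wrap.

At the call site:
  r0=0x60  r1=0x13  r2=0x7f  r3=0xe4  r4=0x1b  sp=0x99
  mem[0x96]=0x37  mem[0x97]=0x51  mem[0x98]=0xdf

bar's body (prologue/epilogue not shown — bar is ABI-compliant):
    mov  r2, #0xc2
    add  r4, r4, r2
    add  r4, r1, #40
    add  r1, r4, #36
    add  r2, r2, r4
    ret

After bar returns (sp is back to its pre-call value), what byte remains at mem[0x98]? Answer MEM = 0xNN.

prologue: push r2 → mem[0x98]=0x7f, sp=0x98
body[0] mov  r2, #0xc2 → r2=0xc2
body[1] add  r4, r4, r2 → r4=0xdd
body[2] add  r4, r1, #40 → r4=0x3b
body[3] add  r1, r4, #36 → r1=0x5f
body[4] add  r2, r2, r4 → r2=0xfd
epilogue: pop r2=0x7f, sp=0x99
prologue pushed ['r2'] at ['0x98']

MEM = 0x7f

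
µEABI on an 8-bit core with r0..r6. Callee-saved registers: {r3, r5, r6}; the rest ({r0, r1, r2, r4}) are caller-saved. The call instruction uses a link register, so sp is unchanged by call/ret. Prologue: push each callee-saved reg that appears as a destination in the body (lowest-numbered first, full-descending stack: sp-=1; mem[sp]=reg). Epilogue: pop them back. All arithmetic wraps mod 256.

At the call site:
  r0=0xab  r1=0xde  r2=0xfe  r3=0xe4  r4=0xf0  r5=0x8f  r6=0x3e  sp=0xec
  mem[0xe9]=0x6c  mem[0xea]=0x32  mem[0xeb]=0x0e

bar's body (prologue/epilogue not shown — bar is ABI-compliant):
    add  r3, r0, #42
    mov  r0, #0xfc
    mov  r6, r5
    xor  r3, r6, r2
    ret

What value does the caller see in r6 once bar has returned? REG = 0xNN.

REG = 0x3e

prologue: push r3 → mem[0xeb]=0xe4, sp=0xeb
prologue: push r6 → mem[0xea]=0x3e, sp=0xea
body[0] add  r3, r0, #42 → r3=0xd5
body[1] mov  r0, #0xfc → r0=0xfc
body[2] mov  r6, r5 → r6=0x8f
body[3] xor  r3, r6, r2 → r3=0x71
epilogue: pop r6=0x3e, sp=0xeb
epilogue: pop r3=0xe4, sp=0xec
r6 is callee-saved → restored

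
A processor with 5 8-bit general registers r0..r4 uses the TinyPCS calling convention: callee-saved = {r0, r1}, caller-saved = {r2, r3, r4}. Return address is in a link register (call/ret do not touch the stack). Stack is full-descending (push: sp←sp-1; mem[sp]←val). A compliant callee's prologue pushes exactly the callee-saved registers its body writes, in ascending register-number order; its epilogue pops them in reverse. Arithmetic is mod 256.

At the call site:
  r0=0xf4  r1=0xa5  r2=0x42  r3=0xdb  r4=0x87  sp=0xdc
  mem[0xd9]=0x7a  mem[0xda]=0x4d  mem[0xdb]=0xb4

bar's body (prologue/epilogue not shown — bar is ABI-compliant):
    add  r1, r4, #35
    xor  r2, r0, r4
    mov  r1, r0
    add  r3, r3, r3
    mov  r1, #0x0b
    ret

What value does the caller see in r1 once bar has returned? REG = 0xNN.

prologue: push r1 -> mem[0xdb]=0xa5, sp=0xdb
body[0] add  r1, r4, #35 -> r1=0xaa
body[1] xor  r2, r0, r4 -> r2=0x73
body[2] mov  r1, r0 -> r1=0xf4
body[3] add  r3, r3, r3 -> r3=0xb6
body[4] mov  r1, #0x0b -> r1=0x0b
epilogue: pop r1=0xa5, sp=0xdc
r1 is callee-saved -> restored

REG = 0xa5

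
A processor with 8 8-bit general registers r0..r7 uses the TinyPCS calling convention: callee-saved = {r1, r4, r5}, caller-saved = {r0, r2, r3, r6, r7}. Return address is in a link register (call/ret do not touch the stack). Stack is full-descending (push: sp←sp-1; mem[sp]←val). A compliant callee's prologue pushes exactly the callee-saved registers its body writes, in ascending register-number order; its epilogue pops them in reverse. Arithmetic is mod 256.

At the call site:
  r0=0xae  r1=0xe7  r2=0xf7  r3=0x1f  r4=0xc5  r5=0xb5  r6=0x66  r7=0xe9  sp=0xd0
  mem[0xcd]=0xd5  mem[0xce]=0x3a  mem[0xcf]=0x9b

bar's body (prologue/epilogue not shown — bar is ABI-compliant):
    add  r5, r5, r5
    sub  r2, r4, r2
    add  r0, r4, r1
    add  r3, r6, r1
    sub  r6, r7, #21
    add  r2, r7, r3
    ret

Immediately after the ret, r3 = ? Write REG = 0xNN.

REG = 0x4d

prologue: push r5 → mem[0xcf]=0xb5, sp=0xcf
body[0] add  r5, r5, r5 → r5=0x6a
body[1] sub  r2, r4, r2 → r2=0xce
body[2] add  r0, r4, r1 → r0=0xac
body[3] add  r3, r6, r1 → r3=0x4d
body[4] sub  r6, r7, #21 → r6=0xd4
body[5] add  r2, r7, r3 → r2=0x36
epilogue: pop r5=0xb5, sp=0xd0
r3 is caller-saved → body value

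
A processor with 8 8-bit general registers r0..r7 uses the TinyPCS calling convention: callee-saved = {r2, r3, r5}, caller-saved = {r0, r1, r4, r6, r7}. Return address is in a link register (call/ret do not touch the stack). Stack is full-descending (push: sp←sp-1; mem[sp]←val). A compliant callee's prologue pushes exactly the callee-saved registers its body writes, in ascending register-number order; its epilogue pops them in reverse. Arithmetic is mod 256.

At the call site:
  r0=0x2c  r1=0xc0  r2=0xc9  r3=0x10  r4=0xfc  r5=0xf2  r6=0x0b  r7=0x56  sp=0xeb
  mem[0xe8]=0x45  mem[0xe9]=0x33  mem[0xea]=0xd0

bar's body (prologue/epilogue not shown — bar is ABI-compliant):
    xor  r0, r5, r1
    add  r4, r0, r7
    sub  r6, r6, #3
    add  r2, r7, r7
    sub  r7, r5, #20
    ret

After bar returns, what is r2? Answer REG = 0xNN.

prologue: push r2 -> mem[0xea]=0xc9, sp=0xea
body[0] xor  r0, r5, r1 -> r0=0x32
body[1] add  r4, r0, r7 -> r4=0x88
body[2] sub  r6, r6, #3 -> r6=0x08
body[3] add  r2, r7, r7 -> r2=0xac
body[4] sub  r7, r5, #20 -> r7=0xde
epilogue: pop r2=0xc9, sp=0xeb
r2 is callee-saved -> restored

REG = 0xc9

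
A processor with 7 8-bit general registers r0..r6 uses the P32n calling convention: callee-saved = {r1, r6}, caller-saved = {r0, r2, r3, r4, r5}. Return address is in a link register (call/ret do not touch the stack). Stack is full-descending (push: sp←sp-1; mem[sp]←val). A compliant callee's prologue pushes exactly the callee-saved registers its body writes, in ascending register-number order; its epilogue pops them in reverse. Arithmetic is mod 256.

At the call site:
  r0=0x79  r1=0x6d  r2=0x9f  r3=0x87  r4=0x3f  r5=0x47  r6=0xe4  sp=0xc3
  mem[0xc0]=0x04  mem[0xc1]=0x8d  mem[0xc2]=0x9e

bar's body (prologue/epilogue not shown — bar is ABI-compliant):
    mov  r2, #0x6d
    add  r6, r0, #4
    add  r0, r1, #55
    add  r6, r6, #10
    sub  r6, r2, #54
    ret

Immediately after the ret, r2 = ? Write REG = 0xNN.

prologue: push r6 → mem[0xc2]=0xe4, sp=0xc2
body[0] mov  r2, #0x6d → r2=0x6d
body[1] add  r6, r0, #4 → r6=0x7d
body[2] add  r0, r1, #55 → r0=0xa4
body[3] add  r6, r6, #10 → r6=0x87
body[4] sub  r6, r2, #54 → r6=0x37
epilogue: pop r6=0xe4, sp=0xc3
r2 is caller-saved → body value

REG = 0x6d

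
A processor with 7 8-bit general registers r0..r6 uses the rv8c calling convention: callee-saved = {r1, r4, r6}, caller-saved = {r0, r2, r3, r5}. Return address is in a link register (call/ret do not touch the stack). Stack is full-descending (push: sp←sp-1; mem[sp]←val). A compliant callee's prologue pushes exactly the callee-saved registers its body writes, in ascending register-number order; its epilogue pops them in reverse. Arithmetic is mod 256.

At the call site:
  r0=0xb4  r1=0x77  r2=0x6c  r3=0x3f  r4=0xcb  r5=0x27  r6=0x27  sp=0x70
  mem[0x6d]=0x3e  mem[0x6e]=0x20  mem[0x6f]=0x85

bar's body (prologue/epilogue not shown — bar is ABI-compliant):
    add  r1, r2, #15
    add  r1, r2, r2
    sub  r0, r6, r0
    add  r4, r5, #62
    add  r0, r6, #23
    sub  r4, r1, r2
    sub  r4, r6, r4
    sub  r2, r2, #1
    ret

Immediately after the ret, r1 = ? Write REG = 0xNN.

REG = 0x77

prologue: push r1 → mem[0x6f]=0x77, sp=0x6f
prologue: push r4 → mem[0x6e]=0xcb, sp=0x6e
body[0] add  r1, r2, #15 → r1=0x7b
body[1] add  r1, r2, r2 → r1=0xd8
body[2] sub  r0, r6, r0 → r0=0x73
body[3] add  r4, r5, #62 → r4=0x65
body[4] add  r0, r6, #23 → r0=0x3e
body[5] sub  r4, r1, r2 → r4=0x6c
body[6] sub  r4, r6, r4 → r4=0xbb
body[7] sub  r2, r2, #1 → r2=0x6b
epilogue: pop r4=0xcb, sp=0x6f
epilogue: pop r1=0x77, sp=0x70
r1 is callee-saved → restored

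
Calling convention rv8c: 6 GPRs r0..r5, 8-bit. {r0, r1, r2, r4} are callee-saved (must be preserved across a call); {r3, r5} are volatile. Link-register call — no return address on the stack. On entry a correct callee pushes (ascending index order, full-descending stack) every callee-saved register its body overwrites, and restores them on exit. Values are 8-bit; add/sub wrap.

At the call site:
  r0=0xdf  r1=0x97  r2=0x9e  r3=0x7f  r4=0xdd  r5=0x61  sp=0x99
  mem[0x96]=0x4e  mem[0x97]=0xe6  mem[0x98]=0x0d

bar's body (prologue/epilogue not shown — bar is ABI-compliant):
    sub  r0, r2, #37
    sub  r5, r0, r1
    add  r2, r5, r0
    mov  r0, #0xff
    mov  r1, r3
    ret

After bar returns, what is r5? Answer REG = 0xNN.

prologue: push r0 → mem[0x98]=0xdf, sp=0x98
prologue: push r1 → mem[0x97]=0x97, sp=0x97
prologue: push r2 → mem[0x96]=0x9e, sp=0x96
body[0] sub  r0, r2, #37 → r0=0x79
body[1] sub  r5, r0, r1 → r5=0xe2
body[2] add  r2, r5, r0 → r2=0x5b
body[3] mov  r0, #0xff → r0=0xff
body[4] mov  r1, r3 → r1=0x7f
epilogue: pop r2=0x9e, sp=0x97
epilogue: pop r1=0x97, sp=0x98
epilogue: pop r0=0xdf, sp=0x99
r5 is caller-saved → body value

REG = 0xe2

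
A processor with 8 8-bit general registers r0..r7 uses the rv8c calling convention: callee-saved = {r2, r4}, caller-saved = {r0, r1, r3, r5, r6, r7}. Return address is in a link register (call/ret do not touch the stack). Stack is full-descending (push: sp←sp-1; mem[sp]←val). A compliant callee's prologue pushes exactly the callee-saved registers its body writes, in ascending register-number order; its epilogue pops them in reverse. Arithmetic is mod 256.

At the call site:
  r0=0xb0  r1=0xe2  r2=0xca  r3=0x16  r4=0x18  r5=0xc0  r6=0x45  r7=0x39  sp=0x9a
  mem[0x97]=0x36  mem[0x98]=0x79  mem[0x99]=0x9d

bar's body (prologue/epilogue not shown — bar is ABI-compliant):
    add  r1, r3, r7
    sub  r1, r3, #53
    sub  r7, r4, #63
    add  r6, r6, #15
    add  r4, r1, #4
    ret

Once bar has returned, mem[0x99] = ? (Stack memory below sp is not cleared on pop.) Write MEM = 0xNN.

MEM = 0x18

prologue: push r4 → mem[0x99]=0x18, sp=0x99
body[0] add  r1, r3, r7 → r1=0x4f
body[1] sub  r1, r3, #53 → r1=0xe1
body[2] sub  r7, r4, #63 → r7=0xd9
body[3] add  r6, r6, #15 → r6=0x54
body[4] add  r4, r1, #4 → r4=0xe5
epilogue: pop r4=0x18, sp=0x9a
prologue pushed ['r4'] at ['0x99']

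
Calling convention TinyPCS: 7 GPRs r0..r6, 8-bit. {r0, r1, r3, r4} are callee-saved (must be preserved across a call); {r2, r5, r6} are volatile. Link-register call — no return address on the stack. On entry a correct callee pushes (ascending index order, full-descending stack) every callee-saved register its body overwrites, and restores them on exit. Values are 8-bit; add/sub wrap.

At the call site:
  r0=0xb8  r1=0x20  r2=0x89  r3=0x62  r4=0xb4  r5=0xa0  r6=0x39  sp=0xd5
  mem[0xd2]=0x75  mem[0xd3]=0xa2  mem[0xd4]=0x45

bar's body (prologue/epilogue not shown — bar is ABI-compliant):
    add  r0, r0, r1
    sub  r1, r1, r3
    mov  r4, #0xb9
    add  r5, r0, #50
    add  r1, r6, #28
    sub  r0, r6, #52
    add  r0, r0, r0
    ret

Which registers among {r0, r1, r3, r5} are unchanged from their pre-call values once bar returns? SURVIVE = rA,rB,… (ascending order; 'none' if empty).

prologue: push r0 → mem[0xd4]=0xb8, sp=0xd4
prologue: push r1 → mem[0xd3]=0x20, sp=0xd3
prologue: push r4 → mem[0xd2]=0xb4, sp=0xd2
body[0] add  r0, r0, r1 → r0=0xd8
body[1] sub  r1, r1, r3 → r1=0xbe
body[2] mov  r4, #0xb9 → r4=0xb9
body[3] add  r5, r0, #50 → r5=0x0a
body[4] add  r1, r6, #28 → r1=0x55
body[5] sub  r0, r6, #52 → r0=0x05
body[6] add  r0, r0, r0 → r0=0x0a
epilogue: pop r4=0xb4, sp=0xd3
epilogue: pop r1=0x20, sp=0xd4
epilogue: pop r0=0xb8, sp=0xd5
r0: callee-saved, written=True
r1: callee-saved, written=True
r3: callee-saved, written=False
r5: caller-saved, written=True

SURVIVE = r0,r1,r3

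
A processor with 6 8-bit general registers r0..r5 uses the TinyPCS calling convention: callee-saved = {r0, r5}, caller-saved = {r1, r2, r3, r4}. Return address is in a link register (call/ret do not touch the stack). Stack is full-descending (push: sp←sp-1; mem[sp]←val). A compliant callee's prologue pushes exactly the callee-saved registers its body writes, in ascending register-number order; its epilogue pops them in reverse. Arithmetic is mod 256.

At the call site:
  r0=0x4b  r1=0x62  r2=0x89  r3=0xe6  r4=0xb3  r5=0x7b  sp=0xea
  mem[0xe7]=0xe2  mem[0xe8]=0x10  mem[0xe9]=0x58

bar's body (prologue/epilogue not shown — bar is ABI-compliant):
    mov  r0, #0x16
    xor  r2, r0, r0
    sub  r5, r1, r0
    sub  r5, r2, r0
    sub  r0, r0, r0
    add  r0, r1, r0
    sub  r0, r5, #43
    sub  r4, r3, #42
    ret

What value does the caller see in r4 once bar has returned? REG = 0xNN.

REG = 0xbc

prologue: push r0 -> mem[0xe9]=0x4b, sp=0xe9
prologue: push r5 -> mem[0xe8]=0x7b, sp=0xe8
body[0] mov  r0, #0x16 -> r0=0x16
body[1] xor  r2, r0, r0 -> r2=0x00
body[2] sub  r5, r1, r0 -> r5=0x4c
body[3] sub  r5, r2, r0 -> r5=0xea
body[4] sub  r0, r0, r0 -> r0=0x00
body[5] add  r0, r1, r0 -> r0=0x62
body[6] sub  r0, r5, #43 -> r0=0xbf
body[7] sub  r4, r3, #42 -> r4=0xbc
epilogue: pop r5=0x7b, sp=0xe9
epilogue: pop r0=0x4b, sp=0xea
r4 is caller-saved -> body value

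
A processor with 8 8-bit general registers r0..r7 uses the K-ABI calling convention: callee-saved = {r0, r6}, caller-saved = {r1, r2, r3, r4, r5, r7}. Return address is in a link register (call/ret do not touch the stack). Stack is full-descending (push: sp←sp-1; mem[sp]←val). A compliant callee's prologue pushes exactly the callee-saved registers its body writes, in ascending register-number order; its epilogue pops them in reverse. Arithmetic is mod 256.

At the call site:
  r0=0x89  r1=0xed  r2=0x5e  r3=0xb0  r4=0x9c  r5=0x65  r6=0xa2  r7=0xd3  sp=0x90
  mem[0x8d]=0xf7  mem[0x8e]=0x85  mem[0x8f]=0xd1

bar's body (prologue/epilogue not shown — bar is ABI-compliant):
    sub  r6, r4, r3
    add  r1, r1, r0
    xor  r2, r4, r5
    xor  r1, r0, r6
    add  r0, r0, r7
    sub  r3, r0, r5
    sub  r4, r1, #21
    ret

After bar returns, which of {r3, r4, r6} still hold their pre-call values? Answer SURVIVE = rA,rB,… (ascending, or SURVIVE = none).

SURVIVE = r6

prologue: push r0 -> mem[0x8f]=0x89, sp=0x8f
prologue: push r6 -> mem[0x8e]=0xa2, sp=0x8e
body[0] sub  r6, r4, r3 -> r6=0xec
body[1] add  r1, r1, r0 -> r1=0x76
body[2] xor  r2, r4, r5 -> r2=0xf9
body[3] xor  r1, r0, r6 -> r1=0x65
body[4] add  r0, r0, r7 -> r0=0x5c
body[5] sub  r3, r0, r5 -> r3=0xf7
body[6] sub  r4, r1, #21 -> r4=0x50
epilogue: pop r6=0xa2, sp=0x8f
epilogue: pop r0=0x89, sp=0x90
r3: caller-saved, written=True
r4: caller-saved, written=True
r6: callee-saved, written=True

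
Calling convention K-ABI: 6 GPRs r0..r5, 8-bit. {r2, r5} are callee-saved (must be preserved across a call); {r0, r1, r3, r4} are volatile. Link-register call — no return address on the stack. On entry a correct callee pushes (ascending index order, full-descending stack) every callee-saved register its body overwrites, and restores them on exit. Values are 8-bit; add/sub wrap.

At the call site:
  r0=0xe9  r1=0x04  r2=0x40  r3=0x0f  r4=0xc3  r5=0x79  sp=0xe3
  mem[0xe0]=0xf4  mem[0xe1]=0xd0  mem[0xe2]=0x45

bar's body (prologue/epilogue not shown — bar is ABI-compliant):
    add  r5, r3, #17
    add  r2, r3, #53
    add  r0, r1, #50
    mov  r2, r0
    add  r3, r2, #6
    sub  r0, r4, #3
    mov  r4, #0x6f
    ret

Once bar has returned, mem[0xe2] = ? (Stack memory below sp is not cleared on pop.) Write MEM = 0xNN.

MEM = 0x40

prologue: push r2 -> mem[0xe2]=0x40, sp=0xe2
prologue: push r5 -> mem[0xe1]=0x79, sp=0xe1
body[0] add  r5, r3, #17 -> r5=0x20
body[1] add  r2, r3, #53 -> r2=0x44
body[2] add  r0, r1, #50 -> r0=0x36
body[3] mov  r2, r0 -> r2=0x36
body[4] add  r3, r2, #6 -> r3=0x3c
body[5] sub  r0, r4, #3 -> r0=0xc0
body[6] mov  r4, #0x6f -> r4=0x6f
epilogue: pop r5=0x79, sp=0xe2
epilogue: pop r2=0x40, sp=0xe3
prologue pushed ['r2', 'r5'] at ['0xe2', '0xe1']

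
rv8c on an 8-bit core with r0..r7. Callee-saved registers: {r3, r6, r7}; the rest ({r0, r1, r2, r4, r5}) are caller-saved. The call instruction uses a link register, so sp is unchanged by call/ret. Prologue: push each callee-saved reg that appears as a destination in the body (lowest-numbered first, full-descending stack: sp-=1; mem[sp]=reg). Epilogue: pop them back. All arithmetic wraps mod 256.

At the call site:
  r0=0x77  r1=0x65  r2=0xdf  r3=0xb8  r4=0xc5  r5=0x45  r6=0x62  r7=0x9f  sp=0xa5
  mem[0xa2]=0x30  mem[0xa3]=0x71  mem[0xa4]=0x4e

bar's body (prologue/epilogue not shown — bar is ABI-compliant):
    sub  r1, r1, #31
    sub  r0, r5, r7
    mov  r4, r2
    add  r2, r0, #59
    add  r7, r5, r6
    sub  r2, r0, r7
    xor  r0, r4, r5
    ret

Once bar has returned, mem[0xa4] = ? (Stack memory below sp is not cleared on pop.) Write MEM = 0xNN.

prologue: push r7 → mem[0xa4]=0x9f, sp=0xa4
body[0] sub  r1, r1, #31 → r1=0x46
body[1] sub  r0, r5, r7 → r0=0xa6
body[2] mov  r4, r2 → r4=0xdf
body[3] add  r2, r0, #59 → r2=0xe1
body[4] add  r7, r5, r6 → r7=0xa7
body[5] sub  r2, r0, r7 → r2=0xff
body[6] xor  r0, r4, r5 → r0=0x9a
epilogue: pop r7=0x9f, sp=0xa5
prologue pushed ['r7'] at ['0xa4']

MEM = 0x9f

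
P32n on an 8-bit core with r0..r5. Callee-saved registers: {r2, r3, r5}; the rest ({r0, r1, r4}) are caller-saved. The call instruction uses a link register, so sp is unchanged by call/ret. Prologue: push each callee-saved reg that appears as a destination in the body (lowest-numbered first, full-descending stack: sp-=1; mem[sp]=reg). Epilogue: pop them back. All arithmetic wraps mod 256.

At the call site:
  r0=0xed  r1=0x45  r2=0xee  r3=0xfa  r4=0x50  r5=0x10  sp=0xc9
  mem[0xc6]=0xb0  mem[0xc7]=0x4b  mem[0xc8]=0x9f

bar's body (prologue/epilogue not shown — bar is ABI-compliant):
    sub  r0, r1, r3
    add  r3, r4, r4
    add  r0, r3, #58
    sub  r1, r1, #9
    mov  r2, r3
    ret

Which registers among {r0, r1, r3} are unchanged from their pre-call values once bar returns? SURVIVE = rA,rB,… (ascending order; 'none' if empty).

SURVIVE = r3

prologue: push r2 → mem[0xc8]=0xee, sp=0xc8
prologue: push r3 → mem[0xc7]=0xfa, sp=0xc7
body[0] sub  r0, r1, r3 → r0=0x4b
body[1] add  r3, r4, r4 → r3=0xa0
body[2] add  r0, r3, #58 → r0=0xda
body[3] sub  r1, r1, #9 → r1=0x3c
body[4] mov  r2, r3 → r2=0xa0
epilogue: pop r3=0xfa, sp=0xc8
epilogue: pop r2=0xee, sp=0xc9
r0: caller-saved, written=True
r1: caller-saved, written=True
r3: callee-saved, written=True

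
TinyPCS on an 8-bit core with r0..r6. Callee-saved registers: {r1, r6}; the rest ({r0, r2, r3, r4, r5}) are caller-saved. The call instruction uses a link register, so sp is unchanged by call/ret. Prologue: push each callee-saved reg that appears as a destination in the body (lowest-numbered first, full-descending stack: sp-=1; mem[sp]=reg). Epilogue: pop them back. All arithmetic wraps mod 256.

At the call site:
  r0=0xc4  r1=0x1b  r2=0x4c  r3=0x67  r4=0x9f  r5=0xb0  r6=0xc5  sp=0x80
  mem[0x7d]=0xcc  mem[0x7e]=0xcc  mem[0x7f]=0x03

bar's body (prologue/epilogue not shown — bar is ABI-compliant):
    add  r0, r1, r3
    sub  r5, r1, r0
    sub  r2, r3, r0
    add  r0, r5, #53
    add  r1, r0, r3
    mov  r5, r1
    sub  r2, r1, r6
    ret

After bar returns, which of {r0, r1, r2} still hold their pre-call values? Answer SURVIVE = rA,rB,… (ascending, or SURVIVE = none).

prologue: push r1 → mem[0x7f]=0x1b, sp=0x7f
body[0] add  r0, r1, r3 → r0=0x82
body[1] sub  r5, r1, r0 → r5=0x99
body[2] sub  r2, r3, r0 → r2=0xe5
body[3] add  r0, r5, #53 → r0=0xce
body[4] add  r1, r0, r3 → r1=0x35
body[5] mov  r5, r1 → r5=0x35
body[6] sub  r2, r1, r6 → r2=0x70
epilogue: pop r1=0x1b, sp=0x80
r0: caller-saved, written=True
r1: callee-saved, written=True
r2: caller-saved, written=True

SURVIVE = r1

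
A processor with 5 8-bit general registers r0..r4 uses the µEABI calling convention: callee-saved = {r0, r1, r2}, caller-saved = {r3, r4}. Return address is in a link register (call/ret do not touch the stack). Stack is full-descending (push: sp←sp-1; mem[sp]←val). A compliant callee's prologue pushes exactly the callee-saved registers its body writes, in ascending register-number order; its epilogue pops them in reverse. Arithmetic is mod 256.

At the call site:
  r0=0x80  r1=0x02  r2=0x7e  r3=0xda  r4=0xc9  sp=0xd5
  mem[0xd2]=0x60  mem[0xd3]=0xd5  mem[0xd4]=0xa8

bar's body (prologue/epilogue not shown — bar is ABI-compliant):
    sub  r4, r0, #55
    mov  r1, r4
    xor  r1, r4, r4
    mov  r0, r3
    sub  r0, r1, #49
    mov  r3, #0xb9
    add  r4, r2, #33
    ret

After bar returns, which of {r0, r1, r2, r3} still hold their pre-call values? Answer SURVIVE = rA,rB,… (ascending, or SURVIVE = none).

SURVIVE = r0,r1,r2

prologue: push r0 → mem[0xd4]=0x80, sp=0xd4
prologue: push r1 → mem[0xd3]=0x02, sp=0xd3
body[0] sub  r4, r0, #55 → r4=0x49
body[1] mov  r1, r4 → r1=0x49
body[2] xor  r1, r4, r4 → r1=0x00
body[3] mov  r0, r3 → r0=0xda
body[4] sub  r0, r1, #49 → r0=0xcf
body[5] mov  r3, #0xb9 → r3=0xb9
body[6] add  r4, r2, #33 → r4=0x9f
epilogue: pop r1=0x02, sp=0xd4
epilogue: pop r0=0x80, sp=0xd5
r0: callee-saved, written=True
r1: callee-saved, written=True
r2: callee-saved, written=False
r3: caller-saved, written=True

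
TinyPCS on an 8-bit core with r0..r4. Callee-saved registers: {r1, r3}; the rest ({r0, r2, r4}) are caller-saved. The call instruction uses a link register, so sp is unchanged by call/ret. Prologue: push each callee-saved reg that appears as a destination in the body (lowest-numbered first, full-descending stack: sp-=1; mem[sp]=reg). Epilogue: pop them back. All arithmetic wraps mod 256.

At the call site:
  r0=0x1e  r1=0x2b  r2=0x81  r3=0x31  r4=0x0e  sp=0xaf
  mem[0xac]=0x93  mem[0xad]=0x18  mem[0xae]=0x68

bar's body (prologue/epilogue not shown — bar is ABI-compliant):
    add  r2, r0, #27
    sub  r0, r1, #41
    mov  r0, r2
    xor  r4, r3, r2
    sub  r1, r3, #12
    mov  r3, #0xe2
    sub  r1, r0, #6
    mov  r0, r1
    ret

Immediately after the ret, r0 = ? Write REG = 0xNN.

prologue: push r1 -> mem[0xae]=0x2b, sp=0xae
prologue: push r3 -> mem[0xad]=0x31, sp=0xad
body[0] add  r2, r0, #27 -> r2=0x39
body[1] sub  r0, r1, #41 -> r0=0x02
body[2] mov  r0, r2 -> r0=0x39
body[3] xor  r4, r3, r2 -> r4=0x08
body[4] sub  r1, r3, #12 -> r1=0x25
body[5] mov  r3, #0xe2 -> r3=0xe2
body[6] sub  r1, r0, #6 -> r1=0x33
body[7] mov  r0, r1 -> r0=0x33
epilogue: pop r3=0x31, sp=0xae
epilogue: pop r1=0x2b, sp=0xaf
r0 is caller-saved -> body value

REG = 0x33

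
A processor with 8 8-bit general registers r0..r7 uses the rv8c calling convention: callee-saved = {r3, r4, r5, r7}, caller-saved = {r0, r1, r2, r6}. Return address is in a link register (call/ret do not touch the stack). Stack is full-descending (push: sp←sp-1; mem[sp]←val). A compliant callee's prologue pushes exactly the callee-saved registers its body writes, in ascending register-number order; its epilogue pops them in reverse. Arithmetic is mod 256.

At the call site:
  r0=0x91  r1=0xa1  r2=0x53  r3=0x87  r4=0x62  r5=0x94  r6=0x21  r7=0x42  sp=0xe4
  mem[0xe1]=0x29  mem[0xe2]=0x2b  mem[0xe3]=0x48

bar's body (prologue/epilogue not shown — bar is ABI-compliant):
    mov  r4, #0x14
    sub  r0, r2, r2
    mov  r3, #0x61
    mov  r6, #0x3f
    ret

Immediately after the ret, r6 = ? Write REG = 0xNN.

prologue: push r3 -> mem[0xe3]=0x87, sp=0xe3
prologue: push r4 -> mem[0xe2]=0x62, sp=0xe2
body[0] mov  r4, #0x14 -> r4=0x14
body[1] sub  r0, r2, r2 -> r0=0x00
body[2] mov  r3, #0x61 -> r3=0x61
body[3] mov  r6, #0x3f -> r6=0x3f
epilogue: pop r4=0x62, sp=0xe3
epilogue: pop r3=0x87, sp=0xe4
r6 is caller-saved -> body value

REG = 0x3f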